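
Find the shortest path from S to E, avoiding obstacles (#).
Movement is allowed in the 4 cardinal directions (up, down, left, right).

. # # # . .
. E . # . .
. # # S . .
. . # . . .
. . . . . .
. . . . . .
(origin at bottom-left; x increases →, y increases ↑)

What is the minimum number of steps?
9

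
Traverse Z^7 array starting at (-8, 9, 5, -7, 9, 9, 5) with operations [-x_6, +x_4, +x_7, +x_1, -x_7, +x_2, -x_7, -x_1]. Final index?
(-8, 10, 5, -6, 9, 8, 4)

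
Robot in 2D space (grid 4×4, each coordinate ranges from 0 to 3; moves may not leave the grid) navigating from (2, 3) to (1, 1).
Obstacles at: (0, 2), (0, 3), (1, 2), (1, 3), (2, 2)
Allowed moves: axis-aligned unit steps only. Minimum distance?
5
(one shortest path: (2, 3) → (3, 3) → (3, 2) → (3, 1) → (2, 1) → (1, 1))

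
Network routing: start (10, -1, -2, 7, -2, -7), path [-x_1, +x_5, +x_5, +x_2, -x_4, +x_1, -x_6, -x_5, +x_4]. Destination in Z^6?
(10, 0, -2, 7, -1, -8)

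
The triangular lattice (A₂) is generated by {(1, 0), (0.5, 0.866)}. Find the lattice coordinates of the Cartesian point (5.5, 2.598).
4b₁ + 3b₂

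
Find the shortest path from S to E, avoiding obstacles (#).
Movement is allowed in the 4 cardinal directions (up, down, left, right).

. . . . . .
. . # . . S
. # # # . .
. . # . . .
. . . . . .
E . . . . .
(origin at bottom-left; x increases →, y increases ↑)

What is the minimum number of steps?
9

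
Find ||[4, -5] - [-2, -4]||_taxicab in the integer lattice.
7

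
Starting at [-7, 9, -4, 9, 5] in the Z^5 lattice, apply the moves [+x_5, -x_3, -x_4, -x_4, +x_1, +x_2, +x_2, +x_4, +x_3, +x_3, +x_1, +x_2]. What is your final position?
(-5, 12, -3, 8, 6)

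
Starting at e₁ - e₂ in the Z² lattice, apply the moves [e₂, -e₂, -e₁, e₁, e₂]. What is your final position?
(1, 0)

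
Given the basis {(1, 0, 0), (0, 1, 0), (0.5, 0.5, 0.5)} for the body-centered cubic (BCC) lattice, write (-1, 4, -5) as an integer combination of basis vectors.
4b₁ + 9b₂ - 10b₃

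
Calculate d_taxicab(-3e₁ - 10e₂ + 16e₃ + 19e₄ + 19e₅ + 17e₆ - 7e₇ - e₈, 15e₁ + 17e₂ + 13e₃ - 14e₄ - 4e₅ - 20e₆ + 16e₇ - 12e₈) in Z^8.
175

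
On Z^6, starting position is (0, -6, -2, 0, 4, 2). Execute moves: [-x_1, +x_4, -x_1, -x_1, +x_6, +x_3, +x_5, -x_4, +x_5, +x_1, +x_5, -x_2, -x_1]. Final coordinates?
(-3, -7, -1, 0, 7, 3)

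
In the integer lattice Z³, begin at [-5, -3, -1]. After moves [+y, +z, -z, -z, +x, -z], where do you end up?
(-4, -2, -3)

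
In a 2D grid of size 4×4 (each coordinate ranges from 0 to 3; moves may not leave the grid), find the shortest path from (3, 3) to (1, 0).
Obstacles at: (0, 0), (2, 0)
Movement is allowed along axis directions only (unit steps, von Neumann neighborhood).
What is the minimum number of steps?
5
(one shortest path: (3, 3) → (2, 3) → (1, 3) → (1, 2) → (1, 1) → (1, 0))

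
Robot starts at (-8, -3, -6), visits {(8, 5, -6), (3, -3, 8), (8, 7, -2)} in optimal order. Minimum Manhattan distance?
55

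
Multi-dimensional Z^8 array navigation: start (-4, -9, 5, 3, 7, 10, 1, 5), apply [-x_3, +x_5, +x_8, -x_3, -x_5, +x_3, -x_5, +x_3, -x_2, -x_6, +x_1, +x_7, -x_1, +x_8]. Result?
(-4, -10, 5, 3, 6, 9, 2, 7)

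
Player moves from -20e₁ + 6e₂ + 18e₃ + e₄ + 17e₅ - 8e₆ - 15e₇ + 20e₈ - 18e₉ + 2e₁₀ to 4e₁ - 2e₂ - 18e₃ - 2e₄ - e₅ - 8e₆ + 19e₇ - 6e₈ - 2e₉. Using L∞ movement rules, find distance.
36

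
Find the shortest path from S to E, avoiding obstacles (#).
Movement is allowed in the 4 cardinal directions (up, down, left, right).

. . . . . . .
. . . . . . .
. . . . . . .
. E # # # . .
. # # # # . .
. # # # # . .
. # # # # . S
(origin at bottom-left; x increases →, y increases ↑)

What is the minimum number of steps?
10
(one shortest path: (6, 0) → (5, 0) → (5, 1) → (5, 2) → (5, 3) → (5, 4) → (4, 4) → (3, 4) → (2, 4) → (1, 4) → (1, 3))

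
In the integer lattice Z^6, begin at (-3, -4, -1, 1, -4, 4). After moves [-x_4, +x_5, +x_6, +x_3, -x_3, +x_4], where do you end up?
(-3, -4, -1, 1, -3, 5)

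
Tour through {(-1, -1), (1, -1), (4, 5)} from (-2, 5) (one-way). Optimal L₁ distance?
17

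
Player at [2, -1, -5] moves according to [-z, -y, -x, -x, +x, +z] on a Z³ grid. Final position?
(1, -2, -5)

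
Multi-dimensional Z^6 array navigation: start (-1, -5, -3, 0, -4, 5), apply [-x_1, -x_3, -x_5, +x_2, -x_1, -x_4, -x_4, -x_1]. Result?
(-4, -4, -4, -2, -5, 5)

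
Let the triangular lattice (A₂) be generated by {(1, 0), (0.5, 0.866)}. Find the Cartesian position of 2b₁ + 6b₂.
(5, 5.196)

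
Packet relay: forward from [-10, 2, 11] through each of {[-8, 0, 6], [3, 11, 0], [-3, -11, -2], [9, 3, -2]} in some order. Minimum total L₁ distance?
75
(one optimal route: (-10, 2, 11) → (-8, 0, 6) → (-3, -11, -2) → (9, 3, -2) → (3, 11, 0))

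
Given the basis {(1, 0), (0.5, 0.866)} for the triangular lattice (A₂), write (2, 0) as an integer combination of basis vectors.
2b₁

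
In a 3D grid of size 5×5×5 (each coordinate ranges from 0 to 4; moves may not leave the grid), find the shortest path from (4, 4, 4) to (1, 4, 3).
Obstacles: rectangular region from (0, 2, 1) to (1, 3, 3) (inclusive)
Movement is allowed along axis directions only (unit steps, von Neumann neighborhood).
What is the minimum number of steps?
4
(one shortest path: (4, 4, 4) → (3, 4, 4) → (2, 4, 4) → (1, 4, 4) → (1, 4, 3))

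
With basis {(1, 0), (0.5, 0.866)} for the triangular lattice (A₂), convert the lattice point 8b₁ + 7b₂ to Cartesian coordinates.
(11.5, 6.062)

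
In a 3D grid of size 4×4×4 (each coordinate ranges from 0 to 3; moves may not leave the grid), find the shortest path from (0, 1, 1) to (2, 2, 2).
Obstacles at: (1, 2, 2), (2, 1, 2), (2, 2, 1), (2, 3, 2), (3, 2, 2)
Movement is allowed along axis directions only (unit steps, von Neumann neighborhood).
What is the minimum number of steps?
6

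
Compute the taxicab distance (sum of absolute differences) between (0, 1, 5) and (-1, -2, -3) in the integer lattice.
12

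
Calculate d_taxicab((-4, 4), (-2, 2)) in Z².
4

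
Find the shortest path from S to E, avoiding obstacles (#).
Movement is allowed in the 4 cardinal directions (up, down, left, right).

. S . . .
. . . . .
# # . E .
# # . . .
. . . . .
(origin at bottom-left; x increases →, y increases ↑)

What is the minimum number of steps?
4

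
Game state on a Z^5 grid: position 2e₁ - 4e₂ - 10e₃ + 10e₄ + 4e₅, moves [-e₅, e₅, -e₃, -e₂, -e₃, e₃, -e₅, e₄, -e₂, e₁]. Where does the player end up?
(3, -6, -11, 11, 3)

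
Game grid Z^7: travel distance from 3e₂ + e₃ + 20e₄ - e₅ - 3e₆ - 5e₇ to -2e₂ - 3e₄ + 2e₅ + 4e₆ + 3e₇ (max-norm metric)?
23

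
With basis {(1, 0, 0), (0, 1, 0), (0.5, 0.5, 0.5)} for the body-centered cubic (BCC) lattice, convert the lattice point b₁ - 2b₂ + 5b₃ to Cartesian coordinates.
(3.5, 0.5, 2.5)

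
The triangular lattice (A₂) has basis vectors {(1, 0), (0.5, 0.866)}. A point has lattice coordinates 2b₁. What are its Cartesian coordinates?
(2, 0)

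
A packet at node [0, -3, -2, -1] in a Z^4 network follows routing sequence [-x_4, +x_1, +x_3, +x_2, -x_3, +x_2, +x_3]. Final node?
(1, -1, -1, -2)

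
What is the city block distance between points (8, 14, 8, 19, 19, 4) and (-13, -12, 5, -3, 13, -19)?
101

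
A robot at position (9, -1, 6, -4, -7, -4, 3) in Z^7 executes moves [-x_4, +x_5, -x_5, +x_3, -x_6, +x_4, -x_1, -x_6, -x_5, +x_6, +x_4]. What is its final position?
(8, -1, 7, -3, -8, -5, 3)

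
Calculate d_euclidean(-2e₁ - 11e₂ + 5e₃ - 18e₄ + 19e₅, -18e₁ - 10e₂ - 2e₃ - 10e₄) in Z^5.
27.037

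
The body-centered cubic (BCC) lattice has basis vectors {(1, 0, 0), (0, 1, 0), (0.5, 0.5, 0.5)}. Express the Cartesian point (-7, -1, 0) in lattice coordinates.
-7b₁ - b₂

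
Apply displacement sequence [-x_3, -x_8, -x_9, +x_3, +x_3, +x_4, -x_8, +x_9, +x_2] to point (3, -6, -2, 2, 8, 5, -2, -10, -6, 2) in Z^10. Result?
(3, -5, -1, 3, 8, 5, -2, -12, -6, 2)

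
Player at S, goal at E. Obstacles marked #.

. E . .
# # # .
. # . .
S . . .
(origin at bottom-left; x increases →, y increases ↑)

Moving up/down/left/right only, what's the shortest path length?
8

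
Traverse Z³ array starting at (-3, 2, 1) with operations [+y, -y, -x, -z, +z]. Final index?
(-4, 2, 1)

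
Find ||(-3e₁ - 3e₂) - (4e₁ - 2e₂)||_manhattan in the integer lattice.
8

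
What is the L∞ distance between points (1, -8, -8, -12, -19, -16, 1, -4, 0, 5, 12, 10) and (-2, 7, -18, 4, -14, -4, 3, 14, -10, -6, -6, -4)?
18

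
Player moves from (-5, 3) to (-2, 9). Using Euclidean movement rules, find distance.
6.7082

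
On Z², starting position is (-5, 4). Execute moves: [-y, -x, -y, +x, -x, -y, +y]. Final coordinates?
(-6, 2)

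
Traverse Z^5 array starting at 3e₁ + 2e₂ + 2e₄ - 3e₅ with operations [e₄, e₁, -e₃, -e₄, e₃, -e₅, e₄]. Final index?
(4, 2, 0, 3, -4)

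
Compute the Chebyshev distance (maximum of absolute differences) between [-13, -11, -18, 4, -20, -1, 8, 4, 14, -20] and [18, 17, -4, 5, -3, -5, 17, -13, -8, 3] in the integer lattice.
31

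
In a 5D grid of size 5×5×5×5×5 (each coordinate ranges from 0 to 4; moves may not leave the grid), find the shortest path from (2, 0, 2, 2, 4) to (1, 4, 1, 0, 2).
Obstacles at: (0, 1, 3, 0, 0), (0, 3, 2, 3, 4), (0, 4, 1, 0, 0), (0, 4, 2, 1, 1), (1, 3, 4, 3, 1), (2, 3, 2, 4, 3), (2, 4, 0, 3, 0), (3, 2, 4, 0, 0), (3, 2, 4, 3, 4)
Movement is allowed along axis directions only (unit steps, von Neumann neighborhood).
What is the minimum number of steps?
10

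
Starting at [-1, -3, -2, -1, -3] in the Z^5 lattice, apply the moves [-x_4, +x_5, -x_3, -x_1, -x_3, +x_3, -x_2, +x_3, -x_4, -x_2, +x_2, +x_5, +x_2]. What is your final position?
(-2, -3, -2, -3, -1)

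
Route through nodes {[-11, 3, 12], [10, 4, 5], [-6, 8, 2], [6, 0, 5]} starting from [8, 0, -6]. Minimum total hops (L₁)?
64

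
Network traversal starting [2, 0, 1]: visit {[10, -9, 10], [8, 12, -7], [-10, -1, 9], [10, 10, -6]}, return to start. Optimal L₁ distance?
116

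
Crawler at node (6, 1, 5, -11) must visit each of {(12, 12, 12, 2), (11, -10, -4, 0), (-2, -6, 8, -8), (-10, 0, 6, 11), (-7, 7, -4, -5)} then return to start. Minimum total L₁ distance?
210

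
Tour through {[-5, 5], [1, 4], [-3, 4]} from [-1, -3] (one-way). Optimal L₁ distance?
16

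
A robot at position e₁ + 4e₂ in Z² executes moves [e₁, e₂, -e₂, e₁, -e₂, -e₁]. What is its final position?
(2, 3)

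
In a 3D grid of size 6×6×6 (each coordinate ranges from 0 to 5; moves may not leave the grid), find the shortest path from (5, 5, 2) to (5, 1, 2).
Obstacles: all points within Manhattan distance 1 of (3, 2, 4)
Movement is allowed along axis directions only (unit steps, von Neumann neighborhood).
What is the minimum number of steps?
4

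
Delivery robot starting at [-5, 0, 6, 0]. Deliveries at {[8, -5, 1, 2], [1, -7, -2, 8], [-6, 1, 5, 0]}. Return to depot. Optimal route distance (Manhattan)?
76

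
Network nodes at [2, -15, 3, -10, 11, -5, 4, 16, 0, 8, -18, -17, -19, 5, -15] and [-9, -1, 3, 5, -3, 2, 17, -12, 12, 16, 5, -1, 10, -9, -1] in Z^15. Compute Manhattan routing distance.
218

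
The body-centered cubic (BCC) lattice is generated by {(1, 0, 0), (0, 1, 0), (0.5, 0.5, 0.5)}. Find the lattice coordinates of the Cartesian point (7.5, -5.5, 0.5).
7b₁ - 6b₂ + b₃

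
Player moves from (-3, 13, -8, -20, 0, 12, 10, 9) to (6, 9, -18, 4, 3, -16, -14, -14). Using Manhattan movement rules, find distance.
125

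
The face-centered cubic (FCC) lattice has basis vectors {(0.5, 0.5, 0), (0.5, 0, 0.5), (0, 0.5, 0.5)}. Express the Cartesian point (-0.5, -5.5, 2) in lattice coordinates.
-8b₁ + 7b₂ - 3b₃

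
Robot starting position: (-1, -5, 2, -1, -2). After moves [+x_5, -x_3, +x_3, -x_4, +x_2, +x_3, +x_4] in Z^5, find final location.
(-1, -4, 3, -1, -1)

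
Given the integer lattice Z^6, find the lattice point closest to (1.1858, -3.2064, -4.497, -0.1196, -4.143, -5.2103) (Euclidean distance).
(1, -3, -4, 0, -4, -5)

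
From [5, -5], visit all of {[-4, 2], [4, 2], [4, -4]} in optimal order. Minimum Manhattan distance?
16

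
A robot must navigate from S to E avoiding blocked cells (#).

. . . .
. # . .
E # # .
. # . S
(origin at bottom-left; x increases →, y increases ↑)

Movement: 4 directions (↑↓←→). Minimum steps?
8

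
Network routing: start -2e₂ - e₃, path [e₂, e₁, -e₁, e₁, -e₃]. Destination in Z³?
(1, -1, -2)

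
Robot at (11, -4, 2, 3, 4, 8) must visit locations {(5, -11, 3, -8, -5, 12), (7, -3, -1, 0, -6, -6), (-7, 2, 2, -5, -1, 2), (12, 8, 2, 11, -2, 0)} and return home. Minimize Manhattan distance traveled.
196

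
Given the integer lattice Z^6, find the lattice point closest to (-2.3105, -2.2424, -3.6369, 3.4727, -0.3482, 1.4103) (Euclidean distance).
(-2, -2, -4, 3, 0, 1)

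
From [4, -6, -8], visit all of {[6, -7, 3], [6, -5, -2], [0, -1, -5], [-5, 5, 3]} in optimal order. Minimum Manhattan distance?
53
(one optimal route: (4, -6, -8) → (6, -7, 3) → (6, -5, -2) → (0, -1, -5) → (-5, 5, 3))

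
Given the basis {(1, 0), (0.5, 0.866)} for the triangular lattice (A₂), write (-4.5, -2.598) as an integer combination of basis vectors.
-3b₁ - 3b₂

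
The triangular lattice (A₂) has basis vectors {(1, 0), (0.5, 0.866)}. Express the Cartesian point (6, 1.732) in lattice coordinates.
5b₁ + 2b₂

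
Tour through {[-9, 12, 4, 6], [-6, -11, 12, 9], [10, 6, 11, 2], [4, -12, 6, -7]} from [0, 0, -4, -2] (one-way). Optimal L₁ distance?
137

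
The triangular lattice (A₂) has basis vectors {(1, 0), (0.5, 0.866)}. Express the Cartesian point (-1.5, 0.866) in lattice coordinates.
-2b₁ + b₂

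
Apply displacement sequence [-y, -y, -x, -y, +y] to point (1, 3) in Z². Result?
(0, 1)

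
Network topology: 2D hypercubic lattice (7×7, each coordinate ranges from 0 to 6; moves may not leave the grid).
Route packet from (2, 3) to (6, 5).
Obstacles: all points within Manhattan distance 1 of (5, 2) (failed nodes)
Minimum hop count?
6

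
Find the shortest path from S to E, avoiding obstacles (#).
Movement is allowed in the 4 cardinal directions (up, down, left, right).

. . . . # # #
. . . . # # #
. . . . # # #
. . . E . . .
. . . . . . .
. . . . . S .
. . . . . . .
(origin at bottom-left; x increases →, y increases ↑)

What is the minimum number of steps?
4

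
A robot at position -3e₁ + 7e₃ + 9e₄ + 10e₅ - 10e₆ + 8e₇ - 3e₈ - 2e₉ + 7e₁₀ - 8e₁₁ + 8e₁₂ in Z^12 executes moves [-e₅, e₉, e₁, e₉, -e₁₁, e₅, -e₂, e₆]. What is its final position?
(-2, -1, 7, 9, 10, -9, 8, -3, 0, 7, -9, 8)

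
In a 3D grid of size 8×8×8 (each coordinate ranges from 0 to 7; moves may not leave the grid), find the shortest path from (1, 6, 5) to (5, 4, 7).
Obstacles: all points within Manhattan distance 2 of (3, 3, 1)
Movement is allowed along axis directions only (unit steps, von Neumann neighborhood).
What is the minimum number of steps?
8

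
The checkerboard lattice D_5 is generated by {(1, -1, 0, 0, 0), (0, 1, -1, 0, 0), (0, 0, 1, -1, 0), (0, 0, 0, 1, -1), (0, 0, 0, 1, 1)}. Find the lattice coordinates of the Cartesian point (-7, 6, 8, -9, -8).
-7b₁ - b₂ + 7b₃ + 3b₄ - 5b₅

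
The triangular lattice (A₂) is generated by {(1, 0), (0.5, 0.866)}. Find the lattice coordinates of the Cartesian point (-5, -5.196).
-2b₁ - 6b₂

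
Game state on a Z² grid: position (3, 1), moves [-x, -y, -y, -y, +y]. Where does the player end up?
(2, -1)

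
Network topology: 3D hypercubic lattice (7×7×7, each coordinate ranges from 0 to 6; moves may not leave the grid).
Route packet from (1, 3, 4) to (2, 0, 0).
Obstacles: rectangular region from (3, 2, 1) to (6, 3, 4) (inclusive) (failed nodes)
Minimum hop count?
8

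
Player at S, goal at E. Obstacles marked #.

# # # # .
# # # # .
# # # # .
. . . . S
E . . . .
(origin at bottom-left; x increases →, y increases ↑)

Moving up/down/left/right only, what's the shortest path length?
5
(one shortest path: (4, 1) → (3, 1) → (2, 1) → (1, 1) → (0, 1) → (0, 0))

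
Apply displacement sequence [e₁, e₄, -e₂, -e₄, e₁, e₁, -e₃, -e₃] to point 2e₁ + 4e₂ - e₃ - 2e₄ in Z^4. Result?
(5, 3, -3, -2)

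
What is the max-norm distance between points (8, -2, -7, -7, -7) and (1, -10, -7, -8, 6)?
13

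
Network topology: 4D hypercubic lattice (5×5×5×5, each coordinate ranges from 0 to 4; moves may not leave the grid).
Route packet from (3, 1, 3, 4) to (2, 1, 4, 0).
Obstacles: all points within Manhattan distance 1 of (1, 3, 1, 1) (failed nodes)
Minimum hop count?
6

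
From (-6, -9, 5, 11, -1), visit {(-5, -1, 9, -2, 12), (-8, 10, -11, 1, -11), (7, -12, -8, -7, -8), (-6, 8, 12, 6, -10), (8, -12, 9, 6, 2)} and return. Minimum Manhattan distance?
236
(one optimal route: (-6, -9, 5, 11, -1) → (-5, -1, 9, -2, 12) → (-6, 8, 12, 6, -10) → (-8, 10, -11, 1, -11) → (7, -12, -8, -7, -8) → (8, -12, 9, 6, 2) → (-6, -9, 5, 11, -1))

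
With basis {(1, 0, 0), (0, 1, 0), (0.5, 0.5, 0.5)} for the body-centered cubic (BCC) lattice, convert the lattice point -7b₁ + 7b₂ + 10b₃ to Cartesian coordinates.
(-2, 12, 5)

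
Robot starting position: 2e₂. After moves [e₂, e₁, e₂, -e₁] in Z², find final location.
(0, 4)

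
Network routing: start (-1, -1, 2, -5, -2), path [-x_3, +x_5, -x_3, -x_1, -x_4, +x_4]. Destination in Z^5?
(-2, -1, 0, -5, -1)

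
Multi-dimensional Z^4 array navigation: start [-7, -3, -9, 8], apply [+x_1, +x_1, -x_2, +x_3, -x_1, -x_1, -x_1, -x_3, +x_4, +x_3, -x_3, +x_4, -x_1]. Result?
(-9, -4, -9, 10)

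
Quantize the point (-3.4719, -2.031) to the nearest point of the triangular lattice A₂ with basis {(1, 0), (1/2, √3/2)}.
(-3, -1.732)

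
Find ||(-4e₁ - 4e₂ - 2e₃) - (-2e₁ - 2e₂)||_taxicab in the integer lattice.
6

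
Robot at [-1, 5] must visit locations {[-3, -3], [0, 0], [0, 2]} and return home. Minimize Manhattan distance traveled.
22
(one optimal route: (-1, 5) → (-3, -3) → (0, 0) → (0, 2) → (-1, 5))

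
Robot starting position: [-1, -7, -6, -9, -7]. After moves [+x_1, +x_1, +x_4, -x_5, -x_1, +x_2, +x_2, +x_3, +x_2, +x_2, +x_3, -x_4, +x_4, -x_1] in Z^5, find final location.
(-1, -3, -4, -8, -8)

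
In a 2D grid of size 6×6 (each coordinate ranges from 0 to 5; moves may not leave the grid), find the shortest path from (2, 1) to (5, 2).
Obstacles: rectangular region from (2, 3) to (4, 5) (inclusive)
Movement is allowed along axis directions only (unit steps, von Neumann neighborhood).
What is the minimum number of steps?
4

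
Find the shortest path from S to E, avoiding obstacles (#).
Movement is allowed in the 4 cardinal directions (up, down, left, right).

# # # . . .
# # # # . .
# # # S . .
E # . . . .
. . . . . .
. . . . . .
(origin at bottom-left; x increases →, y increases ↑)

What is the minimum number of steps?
6
(one shortest path: (3, 3) → (3, 2) → (2, 2) → (2, 1) → (1, 1) → (0, 1) → (0, 2))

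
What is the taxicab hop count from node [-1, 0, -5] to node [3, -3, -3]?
9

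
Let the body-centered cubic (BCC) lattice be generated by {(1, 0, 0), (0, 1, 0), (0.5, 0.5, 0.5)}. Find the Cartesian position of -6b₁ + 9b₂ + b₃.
(-5.5, 9.5, 0.5)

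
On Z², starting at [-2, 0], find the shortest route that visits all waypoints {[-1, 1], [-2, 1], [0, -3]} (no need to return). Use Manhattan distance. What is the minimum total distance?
7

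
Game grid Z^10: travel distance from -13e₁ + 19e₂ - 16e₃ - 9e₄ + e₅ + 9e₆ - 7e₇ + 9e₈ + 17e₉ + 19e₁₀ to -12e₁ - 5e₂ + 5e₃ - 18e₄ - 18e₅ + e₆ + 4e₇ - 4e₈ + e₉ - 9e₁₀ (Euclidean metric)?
53.4228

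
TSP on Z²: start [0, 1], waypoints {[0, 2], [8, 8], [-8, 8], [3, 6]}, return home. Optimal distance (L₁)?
46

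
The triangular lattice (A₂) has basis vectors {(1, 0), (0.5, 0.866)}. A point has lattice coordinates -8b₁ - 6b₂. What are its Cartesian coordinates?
(-11, -5.196)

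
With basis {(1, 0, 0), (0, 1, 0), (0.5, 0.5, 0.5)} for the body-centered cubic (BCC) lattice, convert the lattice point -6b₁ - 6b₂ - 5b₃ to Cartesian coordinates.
(-8.5, -8.5, -2.5)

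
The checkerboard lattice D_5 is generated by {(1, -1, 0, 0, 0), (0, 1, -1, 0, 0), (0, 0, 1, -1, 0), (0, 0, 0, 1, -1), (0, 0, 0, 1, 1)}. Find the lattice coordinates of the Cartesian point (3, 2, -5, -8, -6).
3b₁ + 5b₂ - b₄ - 7b₅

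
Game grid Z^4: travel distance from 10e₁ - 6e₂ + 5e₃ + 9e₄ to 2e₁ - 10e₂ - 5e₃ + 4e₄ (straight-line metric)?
14.3178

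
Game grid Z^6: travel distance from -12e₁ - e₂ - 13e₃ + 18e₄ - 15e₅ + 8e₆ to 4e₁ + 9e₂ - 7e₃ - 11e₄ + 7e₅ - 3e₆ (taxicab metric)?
94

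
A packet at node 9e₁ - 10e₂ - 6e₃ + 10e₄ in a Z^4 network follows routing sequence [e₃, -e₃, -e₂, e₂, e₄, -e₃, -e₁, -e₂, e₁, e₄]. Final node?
(9, -11, -7, 12)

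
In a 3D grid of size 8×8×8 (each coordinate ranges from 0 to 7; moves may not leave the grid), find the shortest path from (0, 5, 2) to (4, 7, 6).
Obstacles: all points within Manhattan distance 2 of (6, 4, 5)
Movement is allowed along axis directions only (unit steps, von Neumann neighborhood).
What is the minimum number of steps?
10
(one shortest path: (0, 5, 2) → (1, 5, 2) → (2, 5, 2) → (3, 5, 2) → (4, 5, 2) → (4, 6, 2) → (4, 7, 2) → (4, 7, 3) → (4, 7, 4) → (4, 7, 5) → (4, 7, 6))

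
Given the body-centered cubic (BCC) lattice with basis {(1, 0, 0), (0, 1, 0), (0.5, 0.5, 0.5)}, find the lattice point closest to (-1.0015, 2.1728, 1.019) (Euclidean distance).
(-1, 2, 1)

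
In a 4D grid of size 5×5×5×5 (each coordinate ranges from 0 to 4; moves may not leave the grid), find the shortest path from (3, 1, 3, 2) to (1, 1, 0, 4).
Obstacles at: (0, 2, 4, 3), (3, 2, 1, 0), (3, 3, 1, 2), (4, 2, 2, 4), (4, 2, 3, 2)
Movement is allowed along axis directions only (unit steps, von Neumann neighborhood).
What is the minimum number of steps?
7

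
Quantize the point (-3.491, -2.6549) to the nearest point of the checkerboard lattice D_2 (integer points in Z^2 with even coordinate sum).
(-3, -3)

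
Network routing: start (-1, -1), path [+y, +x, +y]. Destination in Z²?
(0, 1)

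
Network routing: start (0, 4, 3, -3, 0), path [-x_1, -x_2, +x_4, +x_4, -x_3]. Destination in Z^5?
(-1, 3, 2, -1, 0)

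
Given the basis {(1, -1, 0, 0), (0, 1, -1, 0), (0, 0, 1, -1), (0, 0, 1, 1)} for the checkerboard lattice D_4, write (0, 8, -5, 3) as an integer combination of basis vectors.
8b₂ + 3b₄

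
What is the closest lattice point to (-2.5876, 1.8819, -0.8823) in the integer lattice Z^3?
(-3, 2, -1)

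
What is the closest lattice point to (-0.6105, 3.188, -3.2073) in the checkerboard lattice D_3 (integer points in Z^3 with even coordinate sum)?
(0, 3, -3)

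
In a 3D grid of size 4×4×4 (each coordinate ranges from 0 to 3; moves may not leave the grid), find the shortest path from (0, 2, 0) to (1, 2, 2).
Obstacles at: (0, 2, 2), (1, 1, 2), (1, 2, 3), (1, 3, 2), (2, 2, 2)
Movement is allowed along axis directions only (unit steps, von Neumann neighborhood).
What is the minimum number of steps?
3
(one shortest path: (0, 2, 0) → (1, 2, 0) → (1, 2, 1) → (1, 2, 2))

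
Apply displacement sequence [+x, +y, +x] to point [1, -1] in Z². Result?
(3, 0)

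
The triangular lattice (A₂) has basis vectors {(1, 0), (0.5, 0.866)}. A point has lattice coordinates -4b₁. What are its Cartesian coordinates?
(-4, 0)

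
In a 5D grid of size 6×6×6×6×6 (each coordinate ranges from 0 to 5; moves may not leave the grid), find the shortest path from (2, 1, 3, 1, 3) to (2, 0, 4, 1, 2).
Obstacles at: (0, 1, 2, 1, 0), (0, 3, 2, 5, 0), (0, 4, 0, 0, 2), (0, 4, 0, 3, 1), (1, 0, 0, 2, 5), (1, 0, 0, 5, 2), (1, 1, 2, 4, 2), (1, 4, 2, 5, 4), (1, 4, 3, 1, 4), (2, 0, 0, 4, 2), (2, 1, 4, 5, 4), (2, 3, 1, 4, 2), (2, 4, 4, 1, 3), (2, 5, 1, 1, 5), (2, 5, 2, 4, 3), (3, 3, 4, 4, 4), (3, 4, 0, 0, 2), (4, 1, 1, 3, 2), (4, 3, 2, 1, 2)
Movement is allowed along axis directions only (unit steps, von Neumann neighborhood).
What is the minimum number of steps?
3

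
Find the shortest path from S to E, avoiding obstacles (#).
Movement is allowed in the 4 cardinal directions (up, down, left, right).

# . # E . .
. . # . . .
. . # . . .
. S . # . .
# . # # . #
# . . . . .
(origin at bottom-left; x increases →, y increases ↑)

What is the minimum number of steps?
11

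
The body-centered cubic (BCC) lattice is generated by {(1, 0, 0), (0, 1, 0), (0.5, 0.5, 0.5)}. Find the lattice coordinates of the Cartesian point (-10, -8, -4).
-6b₁ - 4b₂ - 8b₃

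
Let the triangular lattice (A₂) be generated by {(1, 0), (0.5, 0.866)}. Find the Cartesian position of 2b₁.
(2, 0)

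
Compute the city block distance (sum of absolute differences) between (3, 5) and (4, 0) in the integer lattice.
6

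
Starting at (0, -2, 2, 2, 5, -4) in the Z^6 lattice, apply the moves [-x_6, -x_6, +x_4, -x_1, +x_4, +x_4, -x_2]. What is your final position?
(-1, -3, 2, 5, 5, -6)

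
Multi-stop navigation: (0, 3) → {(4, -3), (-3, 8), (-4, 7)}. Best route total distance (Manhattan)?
28
(one optimal route: (0, 3) → (-3, 8) → (-4, 7) → (4, -3))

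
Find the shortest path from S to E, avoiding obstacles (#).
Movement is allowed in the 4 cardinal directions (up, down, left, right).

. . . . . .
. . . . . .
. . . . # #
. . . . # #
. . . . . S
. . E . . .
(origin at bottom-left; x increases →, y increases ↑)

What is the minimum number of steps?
4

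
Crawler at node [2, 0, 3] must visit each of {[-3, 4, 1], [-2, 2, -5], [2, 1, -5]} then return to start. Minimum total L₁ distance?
34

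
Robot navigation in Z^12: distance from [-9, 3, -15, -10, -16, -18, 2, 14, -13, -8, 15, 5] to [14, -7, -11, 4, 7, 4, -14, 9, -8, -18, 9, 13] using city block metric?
146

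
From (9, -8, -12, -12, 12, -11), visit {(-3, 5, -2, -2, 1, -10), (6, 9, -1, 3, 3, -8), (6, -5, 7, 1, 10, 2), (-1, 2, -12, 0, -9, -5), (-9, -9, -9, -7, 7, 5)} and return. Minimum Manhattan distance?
252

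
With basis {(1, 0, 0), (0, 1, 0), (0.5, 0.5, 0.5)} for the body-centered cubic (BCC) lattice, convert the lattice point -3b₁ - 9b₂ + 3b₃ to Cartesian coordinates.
(-1.5, -7.5, 1.5)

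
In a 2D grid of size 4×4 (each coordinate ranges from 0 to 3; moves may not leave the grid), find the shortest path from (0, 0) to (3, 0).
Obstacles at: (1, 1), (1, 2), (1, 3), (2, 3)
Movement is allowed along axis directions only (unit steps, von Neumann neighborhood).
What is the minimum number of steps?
3
(one shortest path: (0, 0) → (1, 0) → (2, 0) → (3, 0))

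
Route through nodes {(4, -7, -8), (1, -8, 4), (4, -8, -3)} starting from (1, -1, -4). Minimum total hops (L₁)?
29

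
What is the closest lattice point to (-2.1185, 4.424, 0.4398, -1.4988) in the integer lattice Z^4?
(-2, 4, 0, -1)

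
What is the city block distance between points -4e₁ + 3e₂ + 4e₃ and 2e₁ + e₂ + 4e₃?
8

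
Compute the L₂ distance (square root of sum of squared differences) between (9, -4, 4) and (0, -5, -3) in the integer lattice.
11.4455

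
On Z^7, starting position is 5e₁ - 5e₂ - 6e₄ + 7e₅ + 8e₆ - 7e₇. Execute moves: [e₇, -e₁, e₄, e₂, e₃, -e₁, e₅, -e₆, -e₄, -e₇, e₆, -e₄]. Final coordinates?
(3, -4, 1, -7, 8, 8, -7)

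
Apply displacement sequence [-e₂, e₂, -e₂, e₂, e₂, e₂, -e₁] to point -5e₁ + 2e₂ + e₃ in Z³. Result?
(-6, 4, 1)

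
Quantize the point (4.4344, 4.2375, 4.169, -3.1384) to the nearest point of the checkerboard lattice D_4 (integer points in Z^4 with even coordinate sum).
(5, 4, 4, -3)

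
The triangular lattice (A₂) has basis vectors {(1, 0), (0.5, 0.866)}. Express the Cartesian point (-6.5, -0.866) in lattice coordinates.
-6b₁ - b₂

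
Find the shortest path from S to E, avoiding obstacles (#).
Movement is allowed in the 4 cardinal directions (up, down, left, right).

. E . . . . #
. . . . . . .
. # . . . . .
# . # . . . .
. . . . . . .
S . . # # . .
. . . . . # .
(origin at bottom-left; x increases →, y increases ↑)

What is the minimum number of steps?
10
(one shortest path: (0, 1) → (1, 1) → (2, 1) → (2, 2) → (3, 2) → (3, 3) → (3, 4) → (2, 4) → (2, 5) → (1, 5) → (1, 6))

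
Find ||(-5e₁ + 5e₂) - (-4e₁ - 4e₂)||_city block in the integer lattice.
10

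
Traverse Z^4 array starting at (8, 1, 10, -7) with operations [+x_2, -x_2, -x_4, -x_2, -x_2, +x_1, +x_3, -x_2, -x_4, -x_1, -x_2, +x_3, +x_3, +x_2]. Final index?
(8, -2, 13, -9)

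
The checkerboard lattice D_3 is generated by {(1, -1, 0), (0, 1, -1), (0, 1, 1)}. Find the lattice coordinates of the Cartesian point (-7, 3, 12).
-7b₁ - 8b₂ + 4b₃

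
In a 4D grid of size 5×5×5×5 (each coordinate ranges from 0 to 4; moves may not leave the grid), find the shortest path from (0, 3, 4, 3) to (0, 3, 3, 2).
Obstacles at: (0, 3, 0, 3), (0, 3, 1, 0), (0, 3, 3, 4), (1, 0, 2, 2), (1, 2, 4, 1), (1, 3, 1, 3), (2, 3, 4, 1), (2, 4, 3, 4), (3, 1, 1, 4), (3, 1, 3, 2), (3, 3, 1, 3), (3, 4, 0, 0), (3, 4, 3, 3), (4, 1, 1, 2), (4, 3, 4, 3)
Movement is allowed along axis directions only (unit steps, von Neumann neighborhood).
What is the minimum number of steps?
2
(one shortest path: (0, 3, 4, 3) → (0, 3, 3, 3) → (0, 3, 3, 2))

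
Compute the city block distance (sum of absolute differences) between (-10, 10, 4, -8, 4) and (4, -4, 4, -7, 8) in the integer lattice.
33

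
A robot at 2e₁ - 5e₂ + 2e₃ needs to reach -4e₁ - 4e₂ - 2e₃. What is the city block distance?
11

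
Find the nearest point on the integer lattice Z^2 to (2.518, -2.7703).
(3, -3)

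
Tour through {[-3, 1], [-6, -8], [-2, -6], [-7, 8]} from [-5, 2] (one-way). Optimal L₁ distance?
33
(one optimal route: (-5, 2) → (-7, 8) → (-3, 1) → (-2, -6) → (-6, -8))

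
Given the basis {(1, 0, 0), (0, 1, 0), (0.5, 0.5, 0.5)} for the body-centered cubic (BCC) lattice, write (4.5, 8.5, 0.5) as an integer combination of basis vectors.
4b₁ + 8b₂ + b₃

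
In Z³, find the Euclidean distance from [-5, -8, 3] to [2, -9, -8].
13.0767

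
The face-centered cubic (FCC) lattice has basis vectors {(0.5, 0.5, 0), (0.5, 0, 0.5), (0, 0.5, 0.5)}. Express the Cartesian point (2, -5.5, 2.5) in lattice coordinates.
-6b₁ + 10b₂ - 5b₃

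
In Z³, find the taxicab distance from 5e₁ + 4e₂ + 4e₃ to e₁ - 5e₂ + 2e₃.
15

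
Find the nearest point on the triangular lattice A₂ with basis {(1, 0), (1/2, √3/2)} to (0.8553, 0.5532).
(0.5, 0.866)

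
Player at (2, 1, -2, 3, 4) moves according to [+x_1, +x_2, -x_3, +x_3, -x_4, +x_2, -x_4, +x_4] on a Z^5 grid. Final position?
(3, 3, -2, 2, 4)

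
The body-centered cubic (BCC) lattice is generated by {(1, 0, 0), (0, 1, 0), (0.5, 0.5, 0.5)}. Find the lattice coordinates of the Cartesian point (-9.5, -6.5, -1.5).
-8b₁ - 5b₂ - 3b₃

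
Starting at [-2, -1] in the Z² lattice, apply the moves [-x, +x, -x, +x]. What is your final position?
(-2, -1)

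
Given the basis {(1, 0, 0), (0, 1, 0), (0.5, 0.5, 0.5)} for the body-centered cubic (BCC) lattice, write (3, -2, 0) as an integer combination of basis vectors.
3b₁ - 2b₂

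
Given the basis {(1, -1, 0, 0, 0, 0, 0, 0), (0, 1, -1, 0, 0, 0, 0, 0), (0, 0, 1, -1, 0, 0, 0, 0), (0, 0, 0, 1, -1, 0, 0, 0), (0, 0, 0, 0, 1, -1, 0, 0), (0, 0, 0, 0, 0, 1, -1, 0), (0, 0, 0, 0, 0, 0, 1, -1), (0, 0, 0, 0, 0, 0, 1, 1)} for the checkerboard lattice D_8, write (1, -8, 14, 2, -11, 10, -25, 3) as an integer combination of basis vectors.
b₁ - 7b₂ + 7b₃ + 9b₄ - 2b₅ + 8b₆ - 10b₇ - 7b₈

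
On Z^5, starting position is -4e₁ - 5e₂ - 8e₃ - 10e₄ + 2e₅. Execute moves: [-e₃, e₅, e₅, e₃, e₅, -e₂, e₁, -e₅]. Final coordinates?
(-3, -6, -8, -10, 4)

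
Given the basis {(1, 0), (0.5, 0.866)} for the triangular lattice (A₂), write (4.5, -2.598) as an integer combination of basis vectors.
6b₁ - 3b₂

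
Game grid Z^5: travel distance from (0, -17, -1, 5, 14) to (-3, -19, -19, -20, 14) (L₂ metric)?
31.0161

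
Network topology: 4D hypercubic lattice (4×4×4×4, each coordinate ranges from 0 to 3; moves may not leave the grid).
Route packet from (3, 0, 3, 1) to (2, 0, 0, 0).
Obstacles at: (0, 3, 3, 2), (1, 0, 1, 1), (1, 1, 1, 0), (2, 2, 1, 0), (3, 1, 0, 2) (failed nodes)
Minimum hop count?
5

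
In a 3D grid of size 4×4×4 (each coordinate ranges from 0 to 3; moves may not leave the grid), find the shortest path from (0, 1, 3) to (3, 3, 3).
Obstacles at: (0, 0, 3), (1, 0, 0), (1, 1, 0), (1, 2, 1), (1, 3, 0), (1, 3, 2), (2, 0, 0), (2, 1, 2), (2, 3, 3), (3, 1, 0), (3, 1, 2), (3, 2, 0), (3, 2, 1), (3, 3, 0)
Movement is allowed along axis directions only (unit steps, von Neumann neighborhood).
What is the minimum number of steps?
5
(one shortest path: (0, 1, 3) → (1, 1, 3) → (2, 1, 3) → (3, 1, 3) → (3, 2, 3) → (3, 3, 3))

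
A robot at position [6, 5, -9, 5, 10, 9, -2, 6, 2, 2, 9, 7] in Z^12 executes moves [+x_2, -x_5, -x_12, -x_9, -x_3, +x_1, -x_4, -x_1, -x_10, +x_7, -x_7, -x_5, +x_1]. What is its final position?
(7, 6, -10, 4, 8, 9, -2, 6, 1, 1, 9, 6)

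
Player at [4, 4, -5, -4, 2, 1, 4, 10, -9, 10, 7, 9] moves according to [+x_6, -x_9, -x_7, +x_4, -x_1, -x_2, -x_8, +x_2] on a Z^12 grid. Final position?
(3, 4, -5, -3, 2, 2, 3, 9, -10, 10, 7, 9)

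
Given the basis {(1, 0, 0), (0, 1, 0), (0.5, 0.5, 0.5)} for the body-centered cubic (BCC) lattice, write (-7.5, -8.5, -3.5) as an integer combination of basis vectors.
-4b₁ - 5b₂ - 7b₃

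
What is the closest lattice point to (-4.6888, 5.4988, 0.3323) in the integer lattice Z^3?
(-5, 5, 0)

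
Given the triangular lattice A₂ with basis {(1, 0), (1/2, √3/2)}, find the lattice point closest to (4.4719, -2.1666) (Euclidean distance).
(4.5, -2.598)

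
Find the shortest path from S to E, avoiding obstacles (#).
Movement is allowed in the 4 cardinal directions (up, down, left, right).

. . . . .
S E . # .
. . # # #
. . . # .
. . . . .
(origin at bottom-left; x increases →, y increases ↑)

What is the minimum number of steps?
1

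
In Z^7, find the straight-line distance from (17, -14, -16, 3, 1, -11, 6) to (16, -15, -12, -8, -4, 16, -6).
32.2025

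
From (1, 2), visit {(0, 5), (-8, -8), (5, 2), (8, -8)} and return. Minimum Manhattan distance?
58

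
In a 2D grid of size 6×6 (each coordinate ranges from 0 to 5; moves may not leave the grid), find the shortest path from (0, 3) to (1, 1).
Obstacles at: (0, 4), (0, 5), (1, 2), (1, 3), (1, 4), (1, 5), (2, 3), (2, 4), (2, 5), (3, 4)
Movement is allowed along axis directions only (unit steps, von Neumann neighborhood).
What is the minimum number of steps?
3
(one shortest path: (0, 3) → (0, 2) → (0, 1) → (1, 1))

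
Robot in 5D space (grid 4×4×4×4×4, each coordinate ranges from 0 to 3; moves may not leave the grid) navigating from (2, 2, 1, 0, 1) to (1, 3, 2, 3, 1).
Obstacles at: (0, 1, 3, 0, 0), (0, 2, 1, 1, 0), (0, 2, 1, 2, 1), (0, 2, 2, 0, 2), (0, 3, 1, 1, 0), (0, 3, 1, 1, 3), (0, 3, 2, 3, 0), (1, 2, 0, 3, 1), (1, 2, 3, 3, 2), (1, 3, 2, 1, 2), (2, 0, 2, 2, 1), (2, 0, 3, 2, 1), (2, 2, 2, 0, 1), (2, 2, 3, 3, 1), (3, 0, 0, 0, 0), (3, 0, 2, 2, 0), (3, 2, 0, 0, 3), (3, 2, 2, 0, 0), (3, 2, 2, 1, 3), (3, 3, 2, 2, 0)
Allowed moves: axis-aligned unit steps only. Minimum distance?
6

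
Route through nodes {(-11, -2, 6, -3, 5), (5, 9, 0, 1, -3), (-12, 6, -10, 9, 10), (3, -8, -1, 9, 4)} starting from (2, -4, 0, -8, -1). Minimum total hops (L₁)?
144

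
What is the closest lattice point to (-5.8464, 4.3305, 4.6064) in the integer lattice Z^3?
(-6, 4, 5)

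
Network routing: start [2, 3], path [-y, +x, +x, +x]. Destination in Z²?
(5, 2)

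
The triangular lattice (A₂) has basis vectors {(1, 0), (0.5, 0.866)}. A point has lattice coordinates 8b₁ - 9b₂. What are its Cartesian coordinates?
(3.5, -7.794)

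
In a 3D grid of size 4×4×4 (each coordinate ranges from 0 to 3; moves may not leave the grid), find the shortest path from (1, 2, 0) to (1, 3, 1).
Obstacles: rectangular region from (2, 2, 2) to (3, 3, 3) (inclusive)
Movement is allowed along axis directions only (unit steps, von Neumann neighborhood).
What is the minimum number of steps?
2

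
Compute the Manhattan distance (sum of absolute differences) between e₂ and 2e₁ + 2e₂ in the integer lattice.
3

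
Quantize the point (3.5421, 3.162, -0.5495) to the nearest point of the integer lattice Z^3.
(4, 3, -1)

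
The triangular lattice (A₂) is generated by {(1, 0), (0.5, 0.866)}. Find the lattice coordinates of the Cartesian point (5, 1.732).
4b₁ + 2b₂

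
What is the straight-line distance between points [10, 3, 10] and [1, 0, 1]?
13.0767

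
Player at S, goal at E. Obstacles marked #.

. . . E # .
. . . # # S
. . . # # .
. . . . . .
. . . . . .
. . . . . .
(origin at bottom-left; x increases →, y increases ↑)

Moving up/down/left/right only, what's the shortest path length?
9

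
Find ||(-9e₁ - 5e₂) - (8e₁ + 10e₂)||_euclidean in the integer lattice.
22.6716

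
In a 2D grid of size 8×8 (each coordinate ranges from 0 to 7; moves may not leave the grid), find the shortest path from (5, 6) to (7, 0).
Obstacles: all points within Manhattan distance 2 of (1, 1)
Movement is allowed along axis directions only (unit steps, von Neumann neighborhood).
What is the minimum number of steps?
8
(one shortest path: (5, 6) → (6, 6) → (7, 6) → (7, 5) → (7, 4) → (7, 3) → (7, 2) → (7, 1) → (7, 0))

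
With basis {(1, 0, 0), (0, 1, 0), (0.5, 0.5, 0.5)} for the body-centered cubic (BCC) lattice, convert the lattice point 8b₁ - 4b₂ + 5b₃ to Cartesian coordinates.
(10.5, -1.5, 2.5)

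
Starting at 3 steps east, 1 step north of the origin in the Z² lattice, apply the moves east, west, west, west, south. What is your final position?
(1, 0)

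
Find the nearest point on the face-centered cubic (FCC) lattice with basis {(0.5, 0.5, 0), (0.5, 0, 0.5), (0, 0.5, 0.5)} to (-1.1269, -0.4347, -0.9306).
(-1.5, -0.5, -1)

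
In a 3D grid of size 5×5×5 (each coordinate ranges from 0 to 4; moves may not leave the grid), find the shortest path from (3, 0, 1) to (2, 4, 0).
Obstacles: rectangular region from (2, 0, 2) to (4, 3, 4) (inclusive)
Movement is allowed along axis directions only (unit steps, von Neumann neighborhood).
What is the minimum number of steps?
6
(one shortest path: (3, 0, 1) → (2, 0, 1) → (2, 1, 1) → (2, 2, 1) → (2, 3, 1) → (2, 4, 1) → (2, 4, 0))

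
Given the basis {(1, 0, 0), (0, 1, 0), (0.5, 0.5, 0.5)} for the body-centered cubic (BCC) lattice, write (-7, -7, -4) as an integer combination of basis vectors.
-3b₁ - 3b₂ - 8b₃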